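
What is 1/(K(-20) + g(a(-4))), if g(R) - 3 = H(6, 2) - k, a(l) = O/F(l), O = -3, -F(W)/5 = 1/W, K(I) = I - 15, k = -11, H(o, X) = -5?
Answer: -1/26 ≈ -0.038462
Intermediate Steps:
K(I) = -15 + I
F(W) = -5/W
a(l) = 3*l/5 (a(l) = -3*(-l/5) = -(-3)*l/5 = 3*l/5)
g(R) = 9 (g(R) = 3 + (-5 - 1*(-11)) = 3 + (-5 + 11) = 3 + 6 = 9)
1/(K(-20) + g(a(-4))) = 1/((-15 - 20) + 9) = 1/(-35 + 9) = 1/(-26) = -1/26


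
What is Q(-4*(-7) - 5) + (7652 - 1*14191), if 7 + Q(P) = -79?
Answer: -6625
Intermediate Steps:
Q(P) = -86 (Q(P) = -7 - 79 = -86)
Q(-4*(-7) - 5) + (7652 - 1*14191) = -86 + (7652 - 1*14191) = -86 + (7652 - 14191) = -86 - 6539 = -6625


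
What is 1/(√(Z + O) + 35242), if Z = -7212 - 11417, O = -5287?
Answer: 17621/621011240 - I*√5979/621011240 ≈ 2.8375e-5 - 1.2451e-7*I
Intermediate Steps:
Z = -18629
1/(√(Z + O) + 35242) = 1/(√(-18629 - 5287) + 35242) = 1/(√(-23916) + 35242) = 1/(2*I*√5979 + 35242) = 1/(35242 + 2*I*√5979)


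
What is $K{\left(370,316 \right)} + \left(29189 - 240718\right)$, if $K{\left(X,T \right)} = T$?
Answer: $-211213$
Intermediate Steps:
$K{\left(370,316 \right)} + \left(29189 - 240718\right) = 316 + \left(29189 - 240718\right) = 316 - 211529 = -211213$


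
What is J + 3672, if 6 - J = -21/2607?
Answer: 3196189/869 ≈ 3678.0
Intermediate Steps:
J = 5221/869 (J = 6 - (-21)/2607 = 6 - 1*(-7/869) = 6 + 7/869 = 5221/869 ≈ 6.0081)
J + 3672 = 5221/869 + 3672 = 3196189/869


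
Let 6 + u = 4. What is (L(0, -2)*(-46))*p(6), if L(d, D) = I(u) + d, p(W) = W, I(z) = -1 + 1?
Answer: 0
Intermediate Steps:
u = -2 (u = -6 + 4 = -2)
I(z) = 0
L(d, D) = d (L(d, D) = 0 + d = d)
(L(0, -2)*(-46))*p(6) = (0*(-46))*6 = 0*6 = 0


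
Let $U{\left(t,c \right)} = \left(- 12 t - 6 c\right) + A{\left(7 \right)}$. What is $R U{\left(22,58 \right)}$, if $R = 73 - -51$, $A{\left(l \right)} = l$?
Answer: $-75020$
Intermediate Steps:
$R = 124$ ($R = 73 + 51 = 124$)
$U{\left(t,c \right)} = 7 - 12 t - 6 c$ ($U{\left(t,c \right)} = \left(- 12 t - 6 c\right) + 7 = 7 - 12 t - 6 c$)
$R U{\left(22,58 \right)} = 124 \left(7 - 264 - 348\right) = 124 \left(-605\right) = -75020$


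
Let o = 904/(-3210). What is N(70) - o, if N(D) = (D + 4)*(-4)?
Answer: -474628/1605 ≈ -295.72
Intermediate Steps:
o = -452/1605 (o = 904*(-1/3210) = -452/1605 ≈ -0.28162)
N(D) = -16 - 4*D (N(D) = (4 + D)*(-4) = -16 - 4*D)
N(70) - o = (-16 - 4*70) - 1*(-452/1605) = (-16 - 280) + 452/1605 = -296 + 452/1605 = -474628/1605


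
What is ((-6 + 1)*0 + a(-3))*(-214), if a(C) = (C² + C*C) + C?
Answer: -3210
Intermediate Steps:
a(C) = C + 2*C² (a(C) = (C² + C²) + C = 2*C² + C = C + 2*C²)
((-6 + 1)*0 + a(-3))*(-214) = ((-6 + 1)*0 - 3*(1 + 2*(-3)))*(-214) = (-5*0 - 3*(1 - 6))*(-214) = (0 - 3*(-5))*(-214) = (0 + 15)*(-214) = 15*(-214) = -3210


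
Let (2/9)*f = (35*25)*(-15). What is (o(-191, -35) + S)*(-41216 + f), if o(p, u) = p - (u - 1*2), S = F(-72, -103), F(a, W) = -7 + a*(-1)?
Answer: 17849573/2 ≈ 8.9248e+6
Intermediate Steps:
F(a, W) = -7 - a
S = 65 (S = -7 - 1*(-72) = -7 + 72 = 65)
f = -118125/2 (f = 9*((35*25)*(-15))/2 = 9*(875*(-15))/2 = (9/2)*(-13125) = -118125/2 ≈ -59063.)
o(p, u) = 2 + p - u (o(p, u) = p - (u - 2) = p - (-2 + u) = p + (2 - u) = 2 + p - u)
(o(-191, -35) + S)*(-41216 + f) = ((2 - 191 - 1*(-35)) + 65)*(-41216 - 118125/2) = ((2 - 191 + 35) + 65)*(-200557/2) = (-154 + 65)*(-200557/2) = -89*(-200557/2) = 17849573/2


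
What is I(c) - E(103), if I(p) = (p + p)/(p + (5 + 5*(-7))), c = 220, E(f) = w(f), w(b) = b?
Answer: -1913/19 ≈ -100.68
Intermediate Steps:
E(f) = f
I(p) = 2*p/(-30 + p) (I(p) = (2*p)/(p + (5 - 35)) = (2*p)/(p - 30) = (2*p)/(-30 + p) = 2*p/(-30 + p))
I(c) - E(103) = 2*220/(-30 + 220) - 1*103 = 2*220/190 - 103 = 2*220*(1/190) - 103 = 44/19 - 103 = -1913/19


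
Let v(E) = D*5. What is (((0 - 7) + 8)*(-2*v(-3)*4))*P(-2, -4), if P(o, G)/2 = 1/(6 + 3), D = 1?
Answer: -80/9 ≈ -8.8889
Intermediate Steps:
P(o, G) = 2/9 (P(o, G) = 2/(6 + 3) = 2/9)
v(E) = 5 (v(E) = 1*5 = 5)
(((0 - 7) + 8)*(-2*v(-3)*4))*P(-2, -4) = (((0 - 7) + 8)*(-2*5*4))*(2/9) = ((-7 + 8)*(-10*4))*(2/9) = (1*(-40))*(2/9) = -40*2/9 = -80/9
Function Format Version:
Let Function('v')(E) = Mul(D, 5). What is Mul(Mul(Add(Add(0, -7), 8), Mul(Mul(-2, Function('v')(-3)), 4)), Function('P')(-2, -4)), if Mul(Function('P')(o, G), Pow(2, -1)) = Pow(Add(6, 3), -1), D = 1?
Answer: Rational(-80, 9) ≈ -8.8889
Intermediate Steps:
Function('P')(o, G) = Rational(2, 9) (Function('P')(o, G) = Mul(2, Pow(Add(6, 3), -1)) = Mul(2, Pow(9, -1)) = Mul(2, Rational(1, 9)) = Rational(2, 9))
Function('v')(E) = 5 (Function('v')(E) = Mul(1, 5) = 5)
Mul(Mul(Add(Add(0, -7), 8), Mul(Mul(-2, Function('v')(-3)), 4)), Function('P')(-2, -4)) = Mul(Mul(Add(Add(0, -7), 8), Mul(Mul(-2, 5), 4)), Rational(2, 9)) = Mul(Mul(Add(-7, 8), Mul(-10, 4)), Rational(2, 9)) = Mul(Mul(1, -40), Rational(2, 9)) = Mul(-40, Rational(2, 9)) = Rational(-80, 9)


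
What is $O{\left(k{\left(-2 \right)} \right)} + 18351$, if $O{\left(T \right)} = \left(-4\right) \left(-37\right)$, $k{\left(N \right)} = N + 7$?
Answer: $18499$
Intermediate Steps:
$k{\left(N \right)} = 7 + N$
$O{\left(T \right)} = 148$
$O{\left(k{\left(-2 \right)} \right)} + 18351 = 148 + 18351 = 18499$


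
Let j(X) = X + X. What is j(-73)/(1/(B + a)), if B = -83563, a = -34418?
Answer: 17225226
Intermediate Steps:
j(X) = 2*X
j(-73)/(1/(B + a)) = (2*(-73))/(1/(-83563 - 34418)) = -146/(1/(-117981)) = -146/(-1/117981) = -146*(-117981) = 17225226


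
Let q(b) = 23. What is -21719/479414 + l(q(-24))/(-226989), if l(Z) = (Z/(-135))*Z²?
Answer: -659713472147/14690930100210 ≈ -0.044906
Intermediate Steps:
l(Z) = -Z³/135 (l(Z) = (Z*(-1/135))*Z² = (-Z/135)*Z² = -Z³/135)
-21719/479414 + l(q(-24))/(-226989) = -21719/479414 - 1/135*23³/(-226989) = -21719*1/479414 - 1/135*12167*(-1/226989) = -21719/479414 - 12167/135*(-1/226989) = -21719/479414 + 12167/30643515 = -659713472147/14690930100210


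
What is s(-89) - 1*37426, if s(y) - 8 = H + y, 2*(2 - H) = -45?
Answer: -74965/2 ≈ -37483.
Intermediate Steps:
H = 49/2 (H = 2 - ½*(-45) = 2 + 45/2 = 49/2 ≈ 24.500)
s(y) = 65/2 + y (s(y) = 8 + (49/2 + y) = 65/2 + y)
s(-89) - 1*37426 = (65/2 - 89) - 1*37426 = -113/2 - 37426 = -74965/2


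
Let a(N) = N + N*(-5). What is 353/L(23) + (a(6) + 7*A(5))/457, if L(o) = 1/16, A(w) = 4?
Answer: 2581140/457 ≈ 5648.0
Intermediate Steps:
a(N) = -4*N (a(N) = N - 5*N = -4*N)
L(o) = 1/16
353/L(23) + (a(6) + 7*A(5))/457 = 353/(1/16) + (-4*6 + 7*4)/457 = 353*16 + (-24 + 28)*(1/457) = 5648 + 4*(1/457) = 5648 + 4/457 = 2581140/457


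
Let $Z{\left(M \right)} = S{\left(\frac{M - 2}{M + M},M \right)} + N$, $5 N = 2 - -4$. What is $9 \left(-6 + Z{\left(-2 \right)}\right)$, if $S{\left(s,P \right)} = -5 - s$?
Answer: $- \frac{486}{5} \approx -97.2$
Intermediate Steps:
$N = \frac{6}{5}$ ($N = \frac{2 - -4}{5} = \frac{2 + 4}{5} = \frac{1}{5} \cdot 6 = \frac{6}{5} \approx 1.2$)
$Z{\left(M \right)} = - \frac{19}{5} - \frac{-2 + M}{2 M}$ ($Z{\left(M \right)} = \left(-5 - \frac{M - 2}{M + M}\right) + \frac{6}{5} = \left(-5 - \frac{-2 + M}{2 M}\right) + \frac{6}{5} = - \frac{19}{5} - \frac{-2 + M}{2 M}$)
$9 \left(-6 + Z{\left(-2 \right)}\right) = 9 \left(-6 - \left(\frac{43}{10} - \frac{1}{-2}\right)\right) = 9 \left(-6 - \frac{24}{5}\right) = 9 \left(- \frac{54}{5}\right) = - \frac{486}{5}$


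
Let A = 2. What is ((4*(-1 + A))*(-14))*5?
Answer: -280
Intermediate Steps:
((4*(-1 + A))*(-14))*5 = ((4*(-1 + 2))*(-14))*5 = ((4*1)*(-14))*5 = (4*(-14))*5 = -56*5 = -280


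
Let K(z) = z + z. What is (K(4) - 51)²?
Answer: 1849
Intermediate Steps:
K(z) = 2*z
(K(4) - 51)² = (2*4 - 51)² = (8 - 51)² = (-43)² = 1849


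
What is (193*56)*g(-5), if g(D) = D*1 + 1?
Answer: -43232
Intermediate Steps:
g(D) = 1 + D (g(D) = D + 1 = 1 + D)
(193*56)*g(-5) = (193*56)*(1 - 5) = 10808*(-4) = -43232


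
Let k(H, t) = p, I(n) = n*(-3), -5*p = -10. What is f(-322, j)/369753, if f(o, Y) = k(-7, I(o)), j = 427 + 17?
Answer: 2/369753 ≈ 5.4090e-6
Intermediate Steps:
p = 2 (p = -⅕*(-10) = 2)
I(n) = -3*n
j = 444
k(H, t) = 2
f(o, Y) = 2
f(-322, j)/369753 = 2/369753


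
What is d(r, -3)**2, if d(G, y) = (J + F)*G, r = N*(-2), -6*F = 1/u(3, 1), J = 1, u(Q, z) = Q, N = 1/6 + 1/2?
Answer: 1156/729 ≈ 1.5857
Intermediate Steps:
N = 2/3 (N = 1*(1/6) + 1*(1/2) = 1/6 + 1/2 = 2/3 ≈ 0.66667)
F = -1/18 (F = -1/6/3 = -1/6*1/3 = -1/18 ≈ -0.055556)
r = -4/3 (r = (2/3)*(-2) = -4/3 ≈ -1.3333)
d(G, y) = 17*G/18 (d(G, y) = (1 - 1/18)*G = 17*G/18)
d(r, -3)**2 = ((17/18)*(-4/3))**2 = (-34/27)**2 = 1156/729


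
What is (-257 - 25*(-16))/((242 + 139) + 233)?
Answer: 143/614 ≈ 0.23290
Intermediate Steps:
(-257 - 25*(-16))/((242 + 139) + 233) = (-257 + 400)/(381 + 233) = 143/614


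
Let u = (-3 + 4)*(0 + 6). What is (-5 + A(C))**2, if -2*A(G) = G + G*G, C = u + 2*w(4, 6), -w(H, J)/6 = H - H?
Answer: 676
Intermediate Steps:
w(H, J) = 0 (w(H, J) = -6*(H - H) = -6*0 = 0)
u = 6 (u = 1*6 = 6)
C = 6 (C = 6 + 2*0 = 6 + 0 = 6)
A(G) = -G/2 - G**2/2 (A(G) = -(G + G*G)/2 = -(G + G**2)/2 = -G/2 - G**2/2)
(-5 + A(C))**2 = (-5 - 1/2*6*(1 + 6))**2 = (-5 - 1/2*6*7)**2 = (-5 - 21)**2 = (-26)**2 = 676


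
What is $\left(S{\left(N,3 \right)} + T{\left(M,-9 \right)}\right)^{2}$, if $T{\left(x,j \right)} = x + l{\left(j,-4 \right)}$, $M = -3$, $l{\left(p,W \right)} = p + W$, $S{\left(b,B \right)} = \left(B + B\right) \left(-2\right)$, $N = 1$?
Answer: $784$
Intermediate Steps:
$S{\left(b,B \right)} = - 4 B$ ($S{\left(b,B \right)} = 2 B \left(-2\right) = - 4 B$)
$l{\left(p,W \right)} = W + p$
$T{\left(x,j \right)} = -4 + j + x$ ($T{\left(x,j \right)} = x + \left(-4 + j\right) = -4 + j + x$)
$\left(S{\left(N,3 \right)} + T{\left(M,-9 \right)}\right)^{2} = \left(\left(-4\right) 3 - 16\right)^{2} = \left(-12 - 16\right)^{2} = \left(-28\right)^{2} = 784$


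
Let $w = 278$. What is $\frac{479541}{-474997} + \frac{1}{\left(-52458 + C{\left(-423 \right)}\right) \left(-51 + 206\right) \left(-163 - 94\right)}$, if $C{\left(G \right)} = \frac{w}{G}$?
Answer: $- \frac{423885053188915089}{419868433992115940} \approx -1.0096$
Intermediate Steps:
$C{\left(G \right)} = \frac{278}{G}$
$\frac{479541}{-474997} + \frac{1}{\left(-52458 + C{\left(-423 \right)}\right) \left(-51 + 206\right) \left(-163 - 94\right)} = \frac{479541}{-474997} + \frac{1}{\left(-52458 + \frac{278}{-423}\right) \left(-51 + 206\right) \left(-163 - 94\right)} = 479541 \left(- \frac{1}{474997}\right) + \frac{1}{\left(-52458 + 278 \left(- \frac{1}{423}\right)\right) 155 \left(-163 - 94\right)} = - \frac{479541}{474997} + \frac{1}{\left(-52458 - \frac{278}{423}\right) 155 \left(-257\right)} = - \frac{479541}{474997} + \frac{1}{\left(- \frac{22190012}{423}\right) \left(-39835\right)} = - \frac{479541}{474997} - - \frac{423}{883939128020} = - \frac{479541}{474997} + \frac{423}{883939128020} = - \frac{423885053188915089}{419868433992115940}$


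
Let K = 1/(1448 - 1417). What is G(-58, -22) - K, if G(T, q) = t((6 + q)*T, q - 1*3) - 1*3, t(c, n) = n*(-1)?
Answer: 681/31 ≈ 21.968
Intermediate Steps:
t(c, n) = -n
K = 1/31 ≈ 0.032258
G(T, q) = -q (G(T, q) = -(q - 1*3) - 1*3 = -(q - 3) - 3 = -(-3 + q) - 3 = (3 - q) - 3 = -q)
G(-58, -22) - K = -1*(-22) - 1*1/31 = 22 - 1/31 = 681/31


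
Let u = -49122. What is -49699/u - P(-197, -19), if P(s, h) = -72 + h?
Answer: 4519801/49122 ≈ 92.012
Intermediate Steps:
-49699/u - P(-197, -19) = -49699/(-49122) - (-72 - 19) = -49699*(-1/49122) - 1*(-91) = 49699/49122 + 91 = 4519801/49122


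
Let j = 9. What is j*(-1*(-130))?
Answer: 1170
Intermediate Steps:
j*(-1*(-130)) = 9*(-1*(-130)) = 9*130 = 1170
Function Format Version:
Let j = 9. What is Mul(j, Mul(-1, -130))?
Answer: 1170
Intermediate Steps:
Mul(j, Mul(-1, -130)) = Mul(9, Mul(-1, -130)) = Mul(9, 130) = 1170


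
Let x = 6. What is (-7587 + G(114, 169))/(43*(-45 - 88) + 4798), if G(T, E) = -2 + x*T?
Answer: 6905/921 ≈ 7.4973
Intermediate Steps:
G(T, E) = -2 + 6*T
(-7587 + G(114, 169))/(43*(-45 - 88) + 4798) = (-7587 + (-2 + 6*114))/(43*(-45 - 88) + 4798) = (-7587 + (-2 + 684))/(43*(-133) + 4798) = (-7587 + 682)/(-5719 + 4798) = -6905/(-921) = -6905*(-1/921) = 6905/921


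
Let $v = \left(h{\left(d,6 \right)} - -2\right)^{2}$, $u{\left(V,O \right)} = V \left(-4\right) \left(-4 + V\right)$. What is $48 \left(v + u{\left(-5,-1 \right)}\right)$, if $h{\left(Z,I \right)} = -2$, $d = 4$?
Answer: $-8640$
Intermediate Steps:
$u{\left(V,O \right)} = - 4 V \left(-4 + V\right)$
$v = 0$ ($v = \left(-2 - -2\right)^{2} = \left(-2 + 2\right)^{2} = 0^{2} = 0$)
$48 \left(v + u{\left(-5,-1 \right)}\right) = 48 \left(0 + 4 \left(-5\right) \left(4 - -5\right)\right) = 48 \left(0 + 4 \left(-5\right) \left(4 + 5\right)\right) = 48 \left(0 + 4 \left(-5\right) 9\right) = 48 \left(0 - 180\right) = 48 \left(-180\right) = -8640$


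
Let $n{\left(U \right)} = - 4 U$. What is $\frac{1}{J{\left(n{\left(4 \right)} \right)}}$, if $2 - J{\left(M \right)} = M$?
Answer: $\frac{1}{18} \approx 0.055556$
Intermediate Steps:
$J{\left(M \right)} = 2 - M$
$\frac{1}{J{\left(n{\left(4 \right)} \right)}} = \frac{1}{2 - \left(-4\right) 4} = \frac{1}{2 - -16} = \frac{1}{2 + 16} = \frac{1}{18}$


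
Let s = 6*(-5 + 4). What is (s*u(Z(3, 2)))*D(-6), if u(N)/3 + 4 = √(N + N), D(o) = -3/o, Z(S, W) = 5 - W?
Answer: 36 - 9*√6 ≈ 13.955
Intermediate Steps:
u(N) = -12 + 3*√2*√N (u(N) = -12 + 3*√(N + N) = -12 + 3*√(2*N) = -12 + 3*(√2*√N) = -12 + 3*√2*√N)
s = -6 (s = 6*(-1) = -6)
(s*u(Z(3, 2)))*D(-6) = (-6*(-12 + 3*√2*√(5 - 1*2)))*(-3/(-6)) = (-6*(-12 + 3*√2*√(5 - 2)))*(-3*(-⅙)) = -6*(-12 + 3*√2*√3)*(½) = -6*(-12 + 3*√6)*(½) = (72 - 18*√6)*(½) = 36 - 9*√6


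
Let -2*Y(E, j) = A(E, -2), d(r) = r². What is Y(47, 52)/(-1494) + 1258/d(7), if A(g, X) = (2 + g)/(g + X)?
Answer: 169153081/6588540 ≈ 25.674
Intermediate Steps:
A(g, X) = (2 + g)/(X + g)
Y(E, j) = -(2 + E)/(2*(-2 + E))
Y(47, 52)/(-1494) + 1258/d(7) = ((-2 - 1*47)/(2*(-2 + 47)))/(-1494) + 1258/(7²) = ((½)*(-2 - 47)/45)*(-1/1494) + 1258/49 = ((½)*(1/45)*(-49))*(-1/1494) + 1258*(1/49) = -49/90*(-1/1494) + 1258/49 = 49/134460 + 1258/49 = 169153081/6588540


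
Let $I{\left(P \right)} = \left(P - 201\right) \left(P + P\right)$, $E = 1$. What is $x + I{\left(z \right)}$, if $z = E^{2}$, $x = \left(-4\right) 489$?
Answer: $-2356$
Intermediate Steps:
$x = -1956$
$z = 1$ ($z = 1^{2} = 1$)
$I{\left(P \right)} = 2 P \left(-201 + P\right)$ ($I{\left(P \right)} = \left(-201 + P\right) 2 P = 2 P \left(-201 + P\right)$)
$x + I{\left(z \right)} = -1956 + 2 \cdot 1 \left(-201 + 1\right) = -1956 + 2 \cdot 1 \left(-200\right) = -1956 - 400 = -2356$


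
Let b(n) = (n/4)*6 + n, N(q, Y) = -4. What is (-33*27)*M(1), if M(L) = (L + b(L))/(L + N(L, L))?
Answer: 2079/2 ≈ 1039.5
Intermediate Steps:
b(n) = 5*n/2 (b(n) = (n*(1/4))*6 + n = (n/4)*6 + n = 3*n/2 + n = 5*n/2)
M(L) = 7*L/(2*(-4 + L)) (M(L) = (L + 5*L/2)/(L - 4) = (7*L/2)/(-4 + L) = 7*L/(2*(-4 + L)))
(-33*27)*M(1) = (-33*27)*((7/2)*1/(-4 + 1)) = -6237/(2*(-3)) = -6237*(-1)/(2*3) = -891*(-7/6) = 2079/2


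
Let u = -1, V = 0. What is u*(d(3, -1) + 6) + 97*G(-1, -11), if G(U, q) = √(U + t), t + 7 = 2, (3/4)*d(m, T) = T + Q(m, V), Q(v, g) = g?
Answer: -14/3 + 97*I*√6 ≈ -4.6667 + 237.6*I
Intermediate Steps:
d(m, T) = 4*T/3 (d(m, T) = 4*(T + 0)/3 = 4*T/3)
t = -5 (t = -7 + 2 = -5)
G(U, q) = √(-5 + U) (G(U, q) = √(U - 5) = √(-5 + U))
u*(d(3, -1) + 6) + 97*G(-1, -11) = -((4/3)*(-1) + 6) + 97*√(-5 - 1) = -(-4/3 + 6) + 97*√(-6) = -1*14/3 + 97*(I*√6) = -14/3 + 97*I*√6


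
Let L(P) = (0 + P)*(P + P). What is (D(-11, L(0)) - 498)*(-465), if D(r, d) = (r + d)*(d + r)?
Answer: 175305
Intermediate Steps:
L(P) = 2*P**2 (L(P) = P*(2*P) = 2*P**2)
D(r, d) = (d + r)**2 (D(r, d) = (d + r)*(d + r) = (d + r)**2)
(D(-11, L(0)) - 498)*(-465) = ((2*0**2 - 11)**2 - 498)*(-465) = ((2*0 - 11)**2 - 498)*(-465) = ((0 - 11)**2 - 498)*(-465) = ((-11)**2 - 498)*(-465) = (121 - 498)*(-465) = -377*(-465) = 175305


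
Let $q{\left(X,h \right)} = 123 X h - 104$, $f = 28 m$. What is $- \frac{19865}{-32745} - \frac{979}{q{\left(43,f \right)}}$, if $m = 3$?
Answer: $\frac{1758283885}{2908882428} \approx 0.60445$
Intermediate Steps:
$f = 84$ ($f = 28 \cdot 3 = 84$)
$q{\left(X,h \right)} = -104 + 123 X h$ ($q{\left(X,h \right)} = 123 X h - 104 = -104 + 123 X h$)
$- \frac{19865}{-32745} - \frac{979}{q{\left(43,f \right)}} = - \frac{19865}{-32745} - \frac{979}{-104 + 123 \cdot 43 \cdot 84} = \left(-19865\right) \left(- \frac{1}{32745}\right) - \frac{979}{-104 + 444276} = \frac{3973}{6549} - \frac{979}{444172} = \frac{1758283885}{2908882428}$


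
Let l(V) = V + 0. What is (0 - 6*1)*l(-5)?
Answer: 30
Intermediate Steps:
l(V) = V
(0 - 6*1)*l(-5) = (0 - 6*1)*(-5) = (0 - 6)*(-5) = -6*(-5) = 30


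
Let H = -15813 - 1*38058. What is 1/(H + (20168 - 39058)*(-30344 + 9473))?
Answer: 1/394199319 ≈ 2.5368e-9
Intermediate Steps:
H = -53871 (H = -15813 - 38058 = -53871)
1/(H + (20168 - 39058)*(-30344 + 9473)) = 1/(-53871 + (20168 - 39058)*(-30344 + 9473)) = 1/(-53871 - 18890*(-20871)) = 1/(-53871 + 394253190) = 1/394199319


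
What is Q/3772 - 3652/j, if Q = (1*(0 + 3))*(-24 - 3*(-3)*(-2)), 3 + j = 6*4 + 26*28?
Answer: -6934859/1412614 ≈ -4.9092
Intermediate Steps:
j = 749 (j = -3 + (6*4 + 26*28) = -3 + (24 + 728) = -3 + 752 = 749)
Q = -126 (Q = (1*3)*(-24 + 9*(-2)) = 3*(-24 - 18) = 3*(-42) = -126)
Q/3772 - 3652/j = -126/3772 - 3652/749 = -126*1/3772 - 3652*1/749 = -63/1886 - 3652/749 = -6934859/1412614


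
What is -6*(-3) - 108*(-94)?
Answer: 10170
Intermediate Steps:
-6*(-3) - 108*(-94) = 18 + 10152 = 10170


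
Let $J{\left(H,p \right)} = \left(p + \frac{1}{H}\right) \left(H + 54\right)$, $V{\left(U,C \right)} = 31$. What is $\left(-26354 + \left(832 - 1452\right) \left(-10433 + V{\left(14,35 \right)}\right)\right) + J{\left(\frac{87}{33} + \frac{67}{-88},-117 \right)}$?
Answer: $\frac{256655137}{40} \approx 6.4164 \cdot 10^{6}$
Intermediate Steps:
$J{\left(H,p \right)} = \left(54 + H\right) \left(p + \frac{1}{H}\right)$ ($J{\left(H,p \right)} = \left(p + \frac{1}{H}\right) \left(54 + H\right) = \left(54 + H\right) \left(p + \frac{1}{H}\right)$)
$\left(-26354 + \left(832 - 1452\right) \left(-10433 + V{\left(14,35 \right)}\right)\right) + J{\left(\frac{87}{33} + \frac{67}{-88},-117 \right)} = \left(-26354 + \left(832 - 1452\right) \left(-10433 + 31\right)\right) + \left(1 + 54 \left(-117\right) + \frac{54}{\frac{87}{33} + \frac{67}{-88}} + \left(\frac{87}{33} + \frac{67}{-88}\right) \left(-117\right)\right) = \left(-26354 - -6449240\right) + \left(1 - 6318 + \frac{54}{87 \cdot \frac{1}{33} + 67 \left(- \frac{1}{88}\right)} + \left(87 \cdot \frac{1}{33} + 67 \left(- \frac{1}{88}\right)\right) \left(-117\right)\right) = \left(-26354 + 6449240\right) + \left(1 - 6318 + \frac{54}{\frac{29}{11} - \frac{67}{88}} + \left(\frac{29}{11} - \frac{67}{88}\right) \left(-117\right)\right) = 6422886 + \left(1 - 6318 + \frac{54}{\frac{15}{8}} + \frac{15}{8} \left(-117\right)\right) = 6422886 + \left(1 - 6318 + 54 \cdot \frac{8}{15} - \frac{1755}{8}\right) = 6422886 + \left(1 - 6318 + \frac{144}{5} - \frac{1755}{8}\right) = 6422886 - \frac{260303}{40} = \frac{256655137}{40}$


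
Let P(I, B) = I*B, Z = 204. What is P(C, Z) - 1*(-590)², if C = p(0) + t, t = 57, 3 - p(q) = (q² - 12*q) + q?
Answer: -335860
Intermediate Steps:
p(q) = 3 - q² + 11*q (p(q) = 3 - ((q² - 12*q) + q) = 3 - (q² - 11*q) = 3 + (-q² + 11*q) = 3 - q² + 11*q)
C = 60 (C = (3 - 1*0² + 11*0) + 57 = (3 - 1*0 + 0) + 57 = (3 + 0 + 0) + 57 = 3 + 57 = 60)
P(I, B) = B*I
P(C, Z) - 1*(-590)² = 204*60 - 1*(-590)² = 12240 - 1*348100 = 12240 - 348100 = -335860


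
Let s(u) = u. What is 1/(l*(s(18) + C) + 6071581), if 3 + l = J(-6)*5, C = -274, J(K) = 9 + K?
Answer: 1/6068509 ≈ 1.6479e-7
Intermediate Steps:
l = 12 (l = -3 + (9 - 6)*5 = -3 + 3*5 = -3 + 15 = 12)
1/(l*(s(18) + C) + 6071581) = 1/(12*(18 - 274) + 6071581) = 1/(12*(-256) + 6071581) = 1/(-3072 + 6071581) = 1/6068509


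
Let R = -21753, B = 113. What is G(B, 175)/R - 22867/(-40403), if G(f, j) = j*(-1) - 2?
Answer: 168192394/292962153 ≈ 0.57411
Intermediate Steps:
G(f, j) = -2 - j (G(f, j) = -j - 2 = -2 - j)
G(B, 175)/R - 22867/(-40403) = (-2 - 1*175)/(-21753) - 22867/(-40403) = (-2 - 175)*(-1/21753) - 22867*(-1/40403) = -177*(-1/21753) + 22867/40403 = 59/7251 + 22867/40403 = 168192394/292962153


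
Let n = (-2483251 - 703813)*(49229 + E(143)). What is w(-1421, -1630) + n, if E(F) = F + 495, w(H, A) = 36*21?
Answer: -158929319732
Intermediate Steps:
w(H, A) = 756
E(F) = 495 + F
n = -158929320488 (n = (-2483251 - 703813)*(49229 + (495 + 143)) = -3187064*(49229 + 638) = -3187064*49867 = -158929320488)
w(-1421, -1630) + n = 756 - 158929320488 = -158929319732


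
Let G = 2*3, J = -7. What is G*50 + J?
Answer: 293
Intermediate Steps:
G = 6
G*50 + J = 6*50 - 7 = 300 - 7 = 293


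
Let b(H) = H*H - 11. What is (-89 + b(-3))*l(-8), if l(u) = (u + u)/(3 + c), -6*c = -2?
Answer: 2184/5 ≈ 436.80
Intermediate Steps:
c = 1/3 (c = -1/6*(-2) = 1/3 ≈ 0.33333)
b(H) = -11 + H**2 (b(H) = H**2 - 11 = -11 + H**2)
l(u) = 3*u/5 (l(u) = (u + u)/(3 + 1/3) = (2*u)/(10/3) = (2*u)*(3/10) = 3*u/5)
(-89 + b(-3))*l(-8) = (-89 + (-11 + (-3)**2))*((3/5)*(-8)) = (-89 + (-11 + 9))*(-24/5) = (-89 - 2)*(-24/5) = -91*(-24/5) = 2184/5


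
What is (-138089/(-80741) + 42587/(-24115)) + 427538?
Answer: 832445969541938/1947069215 ≈ 4.2754e+5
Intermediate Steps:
(-138089/(-80741) + 42587/(-24115)) + 427538 = (-138089*(-1/80741) + 42587*(-1/24115)) + 427538 = (138089/80741 - 42587/24115) + 427538 = -108500732/1947069215 + 427538 = 832445969541938/1947069215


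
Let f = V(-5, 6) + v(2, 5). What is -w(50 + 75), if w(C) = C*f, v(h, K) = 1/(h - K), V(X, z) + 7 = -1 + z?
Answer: 875/3 ≈ 291.67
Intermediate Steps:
V(X, z) = -8 + z (V(X, z) = -7 + (-1 + z) = -8 + z)
f = -7/3 (f = (-8 + 6) + 1/(2 - 1*5) = -2 + 1/(2 - 5) = -2 + 1/(-3) = -2 - 1/3 = -7/3 ≈ -2.3333)
w(C) = -7*C/3 (w(C) = C*(-7/3) = -7*C/3)
-w(50 + 75) = -(-7)*(50 + 75)/3 = -(-7)*125/3 = -1*(-875/3) = 875/3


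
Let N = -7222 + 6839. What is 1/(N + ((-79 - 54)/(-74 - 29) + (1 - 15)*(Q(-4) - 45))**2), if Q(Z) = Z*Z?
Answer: 10609/1755823154 ≈ 6.0422e-6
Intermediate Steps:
Q(Z) = Z**2
N = -383
1/(N + ((-79 - 54)/(-74 - 29) + (1 - 15)*(Q(-4) - 45))**2) = 1/(-383 + ((-79 - 54)/(-74 - 29) + (1 - 15)*((-4)**2 - 45))**2) = 1/(-383 + (-133/(-103) - 14*(16 - 45))**2) = 1/(-383 + (-133*(-1/103) - 14*(-29))**2) = 1/(-383 + (133/103 + 406)**2) = 1/(-383 + (41951/103)**2) = 1/(-383 + 1759886401/10609) = 1/(1755823154/10609) = 10609/1755823154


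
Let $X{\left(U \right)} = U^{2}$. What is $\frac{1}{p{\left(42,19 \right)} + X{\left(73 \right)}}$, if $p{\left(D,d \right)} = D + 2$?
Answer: $\frac{1}{5373} \approx 0.00018612$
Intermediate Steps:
$p{\left(D,d \right)} = 2 + D$
$\frac{1}{p{\left(42,19 \right)} + X{\left(73 \right)}} = \frac{1}{\left(2 + 42\right) + 73^{2}} = \frac{1}{44 + 5329} = \frac{1}{5373}$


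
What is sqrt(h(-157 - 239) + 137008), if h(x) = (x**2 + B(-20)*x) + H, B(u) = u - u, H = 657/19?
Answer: sqrt(106082947)/19 ≈ 542.09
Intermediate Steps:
H = 657/19 (H = 657*(1/19) = 657/19 ≈ 34.579)
B(u) = 0
h(x) = 657/19 + x**2 (h(x) = (x**2 + 0*x) + 657/19 = (x**2 + 0) + 657/19 = x**2 + 657/19 = 657/19 + x**2)
sqrt(h(-157 - 239) + 137008) = sqrt((657/19 + (-157 - 239)**2) + 137008) = sqrt((657/19 + (-396)**2) + 137008) = sqrt((657/19 + 156816) + 137008) = sqrt(2980161/19 + 137008) = sqrt(5583313/19) = sqrt(106082947)/19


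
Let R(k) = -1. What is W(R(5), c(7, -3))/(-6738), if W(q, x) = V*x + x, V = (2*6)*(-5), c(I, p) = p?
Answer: -59/2246 ≈ -0.026269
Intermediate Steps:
V = -60 (V = 12*(-5) = -60)
W(q, x) = -59*x (W(q, x) = -60*x + x = -59*x)
W(R(5), c(7, -3))/(-6738) = -59*(-3)/(-6738) = 177*(-1/6738) = -59/2246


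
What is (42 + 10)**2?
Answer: 2704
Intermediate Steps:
(42 + 10)**2 = 52**2 = 2704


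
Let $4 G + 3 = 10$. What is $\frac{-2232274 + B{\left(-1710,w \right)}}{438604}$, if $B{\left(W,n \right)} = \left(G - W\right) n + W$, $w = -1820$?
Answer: $- \frac{5349369}{438604} \approx -12.196$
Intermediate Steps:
$G = \frac{7}{4}$ ($G = - \frac{3}{4} + \frac{1}{4} \cdot 10 = - \frac{3}{4} + \frac{5}{2} = \frac{7}{4} \approx 1.75$)
$B{\left(W,n \right)} = W + n \left(\frac{7}{4} - W\right)$ ($B{\left(W,n \right)} = \left(\frac{7}{4} - W\right) n + W = n \left(\frac{7}{4} - W\right) + W = W + n \left(\frac{7}{4} - W\right)$)
$\frac{-2232274 + B{\left(-1710,w \right)}}{438604} = \frac{-2232274 - \left(4895 + 3112200\right)}{438604} = \left(-2232274 - 3117095\right) \frac{1}{438604} = \left(-5349369\right) \frac{1}{438604} = - \frac{5349369}{438604}$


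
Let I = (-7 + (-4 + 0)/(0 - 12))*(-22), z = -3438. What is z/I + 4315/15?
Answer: 174389/660 ≈ 264.23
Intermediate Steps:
I = 440/3 (I = (-7 - 4/(-12))*(-22) = (-7 - 4*(-1/12))*(-22) = (-7 + ⅓)*(-22) = -20/3*(-22) = 440/3 ≈ 146.67)
z/I + 4315/15 = -3438/440/3 + 4315/15 = -3438*3/440 + 4315*(1/15) = -5157/220 + 863/3 = 174389/660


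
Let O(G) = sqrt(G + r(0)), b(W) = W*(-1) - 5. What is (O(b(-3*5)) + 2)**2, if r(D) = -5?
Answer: (2 + sqrt(5))**2 ≈ 17.944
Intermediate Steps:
b(W) = -5 - W (b(W) = -W - 5 = -5 - W)
O(G) = sqrt(-5 + G) (O(G) = sqrt(G - 5) = sqrt(-5 + G))
(O(b(-3*5)) + 2)**2 = (sqrt(-5 + (-5 - (-3)*5)) + 2)**2 = (sqrt(-5 + (-5 - 1*(-15))) + 2)**2 = (sqrt(-5 + (-5 + 15)) + 2)**2 = (sqrt(-5 + 10) + 2)**2 = (sqrt(5) + 2)**2 = (2 + sqrt(5))**2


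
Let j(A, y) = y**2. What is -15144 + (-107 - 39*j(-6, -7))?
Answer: -17162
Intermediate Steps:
-15144 + (-107 - 39*j(-6, -7)) = -15144 + (-107 - 39*(-7)**2) = -15144 + (-107 - 39*49) = -15144 + (-107 - 1911) = -15144 - 2018 = -17162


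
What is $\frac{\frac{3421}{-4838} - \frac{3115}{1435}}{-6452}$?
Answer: $\frac{13923}{31214776} \approx 0.00044604$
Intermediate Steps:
$\frac{\frac{3421}{-4838} - \frac{3115}{1435}}{-6452} = \left(3421 \left(- \frac{1}{4838}\right) - \frac{89}{41}\right) \left(- \frac{1}{6452}\right) = \left(- \frac{3421}{4838} - \frac{89}{41}\right) \left(- \frac{1}{6452}\right) = \left(- \frac{13923}{4838}\right) \left(- \frac{1}{6452}\right) = \frac{13923}{31214776}$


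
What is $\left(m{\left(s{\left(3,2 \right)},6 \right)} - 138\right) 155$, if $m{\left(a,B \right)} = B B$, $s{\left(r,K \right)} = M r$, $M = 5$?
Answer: $-15810$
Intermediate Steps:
$s{\left(r,K \right)} = 5 r$
$m{\left(a,B \right)} = B^{2}$
$\left(m{\left(s{\left(3,2 \right)},6 \right)} - 138\right) 155 = \left(6^{2} - 138\right) 155 = \left(36 - 138\right) 155 = \left(-102\right) 155 = -15810$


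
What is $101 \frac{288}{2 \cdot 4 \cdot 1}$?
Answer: $3636$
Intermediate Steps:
$101 \frac{288}{2 \cdot 4 \cdot 1} = 101 \frac{288}{8 \cdot 1} = 101 \cdot \frac{288}{8} = 101 \cdot 288 \cdot \frac{1}{8} = 101 \cdot 36 = 3636$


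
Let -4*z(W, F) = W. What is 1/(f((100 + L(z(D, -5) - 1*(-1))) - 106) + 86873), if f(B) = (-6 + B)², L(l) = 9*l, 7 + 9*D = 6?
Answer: 16/1390089 ≈ 1.1510e-5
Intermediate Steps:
D = -⅑ (D = -7/9 + (⅑)*6 = -7/9 + ⅔ = -⅑ ≈ -0.11111)
z(W, F) = -W/4
1/(f((100 + L(z(D, -5) - 1*(-1))) - 106) + 86873) = 1/((-6 + ((100 + 9*(-¼*(-⅑) - 1*(-1))) - 106))² + 86873) = 1/((-6 + ((100 + 9*(1/36 + 1)) - 106))² + 86873) = 1/((-6 + ((100 + 9*(37/36)) - 106))² + 86873) = 1/((-6 + ((100 + 37/4) - 106))² + 86873) = 1/((-6 + (437/4 - 106))² + 86873) = 1/((-6 + 13/4)² + 86873) = 1/((-11/4)² + 86873) = 1/(121/16 + 86873) = 1/(1390089/16) = 16/1390089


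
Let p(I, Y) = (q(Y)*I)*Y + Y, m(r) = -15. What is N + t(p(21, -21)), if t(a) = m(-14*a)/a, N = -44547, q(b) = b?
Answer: -27440953/616 ≈ -44547.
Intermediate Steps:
p(I, Y) = Y + I*Y² (p(I, Y) = (Y*I)*Y + Y = (I*Y)*Y + Y = I*Y² + Y = Y + I*Y²)
t(a) = -15/a
N + t(p(21, -21)) = -44547 - 15*(-1/(21*(1 + 21*(-21)))) = -44547 - 15*(-1/(21*(1 - 441))) = -44547 - 15/((-21*(-440))) = -44547 - 15/9240 = -44547 - 15*1/9240 = -44547 - 1/616 = -27440953/616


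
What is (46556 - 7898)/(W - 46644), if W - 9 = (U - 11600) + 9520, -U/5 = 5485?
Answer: -6443/12690 ≈ -0.50772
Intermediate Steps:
U = -27425 (U = -5*5485 = -27425)
W = -29496 (W = 9 + ((-27425 - 11600) + 9520) = 9 + (-39025 + 9520) = 9 - 29505 = -29496)
(46556 - 7898)/(W - 46644) = (46556 - 7898)/(-29496 - 46644) = 38658/(-76140) = 38658*(-1/76140) = -6443/12690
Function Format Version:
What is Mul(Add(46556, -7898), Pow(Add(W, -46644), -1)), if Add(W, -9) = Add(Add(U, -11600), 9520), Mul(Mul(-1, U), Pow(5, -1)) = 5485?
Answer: Rational(-6443, 12690) ≈ -0.50772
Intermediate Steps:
U = -27425 (U = Mul(-5, 5485) = -27425)
W = -29496 (W = Add(9, Add(Add(-27425, -11600), 9520)) = Add(9, Add(-39025, 9520)) = Add(9, -29505) = -29496)
Mul(Add(46556, -7898), Pow(Add(W, -46644), -1)) = Mul(Add(46556, -7898), Pow(Add(-29496, -46644), -1)) = Mul(38658, Pow(-76140, -1)) = Mul(38658, Rational(-1, 76140)) = Rational(-6443, 12690)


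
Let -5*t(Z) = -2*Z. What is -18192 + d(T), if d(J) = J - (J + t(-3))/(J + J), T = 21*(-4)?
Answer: -2558711/140 ≈ -18277.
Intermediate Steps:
t(Z) = 2*Z/5 (t(Z) = -(-2)*Z/5 = 2*Z/5)
T = -84
d(J) = J - (-6/5 + J)/(2*J) (d(J) = J - (J + (⅖)*(-3))/(J + J) = J - (J - 6/5)/(2*J) = J - (-6/5 + J)*1/(2*J) = J - (-6/5 + J)/(2*J))
-18192 + d(T) = -18192 + (-½ - 84 + (⅗)/(-84)) = -18192 + (-½ - 84 + (⅗)*(-1/84)) = -18192 + (-½ - 84 - 1/140) = -18192 - 11831/140 = -2558711/140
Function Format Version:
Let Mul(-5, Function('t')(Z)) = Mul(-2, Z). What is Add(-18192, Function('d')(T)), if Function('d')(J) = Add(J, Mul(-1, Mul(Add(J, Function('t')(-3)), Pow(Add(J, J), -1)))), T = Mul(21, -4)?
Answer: Rational(-2558711, 140) ≈ -18277.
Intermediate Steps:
Function('t')(Z) = Mul(Rational(2, 5), Z) (Function('t')(Z) = Mul(Rational(-1, 5), Mul(-2, Z)) = Mul(Rational(2, 5), Z))
T = -84
Function('d')(J) = Add(J, Mul(Rational(-1, 2), Pow(J, -1), Add(Rational(-6, 5), J))) (Function('d')(J) = Add(J, Mul(-1, Mul(Add(J, Mul(Rational(2, 5), -3)), Pow(Add(J, J), -1)))) = Add(J, Mul(-1, Mul(Add(J, Rational(-6, 5)), Pow(Mul(2, J), -1)))) = Add(J, Mul(-1, Mul(Add(Rational(-6, 5), J), Mul(Rational(1, 2), Pow(J, -1))))) = Add(J, Mul(-1, Mul(Rational(1, 2), Pow(J, -1), Add(Rational(-6, 5), J)))) = Add(J, Mul(Rational(-1, 2), Pow(J, -1), Add(Rational(-6, 5), J))))
Add(-18192, Function('d')(T)) = Add(-18192, Add(Rational(-1, 2), -84, Mul(Rational(3, 5), Pow(-84, -1)))) = Add(-18192, Add(Rational(-1, 2), -84, Mul(Rational(3, 5), Rational(-1, 84)))) = Add(-18192, Add(Rational(-1, 2), -84, Rational(-1, 140))) = Add(-18192, Rational(-11831, 140)) = Rational(-2558711, 140)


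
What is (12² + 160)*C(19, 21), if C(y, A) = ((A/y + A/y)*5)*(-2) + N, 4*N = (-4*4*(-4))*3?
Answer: 7872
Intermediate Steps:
N = 48 (N = ((-4*4*(-4))*3)/4 = (-16*(-4)*3)/4 = (64*3)/4 = (¼)*192 = 48)
C(y, A) = 48 - 20*A/y (C(y, A) = ((A/y + A/y)*5)*(-2) + 48 = ((2*A/y)*5)*(-2) + 48 = (10*A/y)*(-2) + 48 = -20*A/y + 48 = 48 - 20*A/y)
(12² + 160)*C(19, 21) = (12² + 160)*(48 - 20*21/19) = (144 + 160)*(48 - 20*21*1/19) = 304*(48 - 420/19) = 304*(492/19) = 7872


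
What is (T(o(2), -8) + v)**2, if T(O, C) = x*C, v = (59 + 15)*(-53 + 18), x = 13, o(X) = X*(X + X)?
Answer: 7257636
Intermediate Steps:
o(X) = 2*X**2 (o(X) = X*(2*X) = 2*X**2)
v = -2590 (v = 74*(-35) = -2590)
T(O, C) = 13*C
(T(o(2), -8) + v)**2 = (13*(-8) - 2590)**2 = (-104 - 2590)**2 = (-2694)**2 = 7257636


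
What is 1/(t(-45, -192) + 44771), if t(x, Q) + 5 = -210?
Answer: 1/44556 ≈ 2.2444e-5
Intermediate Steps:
t(x, Q) = -215 (t(x, Q) = -5 - 210 = -215)
1/(t(-45, -192) + 44771) = 1/(-215 + 44771) = 1/44556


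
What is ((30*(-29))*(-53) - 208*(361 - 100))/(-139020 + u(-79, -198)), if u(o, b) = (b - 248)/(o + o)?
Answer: 646062/10982357 ≈ 0.058827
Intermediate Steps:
u(o, b) = (-248 + b)/(2*o) (u(o, b) = (-248 + b)/((2*o)) = (-248 + b)*(1/(2*o)) = (-248 + b)/(2*o))
((30*(-29))*(-53) - 208*(361 - 100))/(-139020 + u(-79, -198)) = ((30*(-29))*(-53) - 208*(361 - 100))/(-139020 + (½)*(-248 - 198)/(-79)) = (-870*(-53) - 208*261)/(-139020 + (½)*(-1/79)*(-446)) = (46110 - 54288)/(-139020 + 223/79) = -8178/(-10982357/79) = -8178*(-79/10982357) = 646062/10982357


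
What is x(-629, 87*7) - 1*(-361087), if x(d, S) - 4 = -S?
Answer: 360482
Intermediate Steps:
x(d, S) = 4 - S
x(-629, 87*7) - 1*(-361087) = (4 - 87*7) - 1*(-361087) = (4 - 1*609) + 361087 = (4 - 609) + 361087 = -605 + 361087 = 360482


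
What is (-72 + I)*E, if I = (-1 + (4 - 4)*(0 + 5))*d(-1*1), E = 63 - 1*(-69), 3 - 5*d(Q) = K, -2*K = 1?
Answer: -47982/5 ≈ -9596.4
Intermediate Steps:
K = -½ (K = -½*1 = -½ ≈ -0.50000)
d(Q) = 7/10 (d(Q) = ⅗ - ⅕*(-½) = ⅗ + ⅒ = 7/10)
E = 132 (E = 63 + 69 = 132)
I = -7/10 (I = (-1 + (4 - 4)*(0 + 5))*(7/10) = (-1 + 0*5)*(7/10) = (-1 + 0)*(7/10) = -1*7/10 = -7/10 ≈ -0.70000)
(-72 + I)*E = (-72 - 7/10)*132 = -727/10*132 = -47982/5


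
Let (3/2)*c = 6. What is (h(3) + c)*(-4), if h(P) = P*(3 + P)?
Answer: -88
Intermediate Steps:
c = 4 (c = (2/3)*6 = 4)
(h(3) + c)*(-4) = (3*(3 + 3) + 4)*(-4) = (3*6 + 4)*(-4) = (18 + 4)*(-4) = 22*(-4) = -88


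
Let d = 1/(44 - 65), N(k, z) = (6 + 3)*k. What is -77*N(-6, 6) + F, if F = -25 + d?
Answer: 86792/21 ≈ 4133.0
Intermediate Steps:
N(k, z) = 9*k
d = -1/21 (d = 1/(-21) = -1/21 ≈ -0.047619)
F = -526/21 (F = -25 - 1/21 = -526/21 ≈ -25.048)
-77*N(-6, 6) + F = -693*(-6) - 526/21 = -77*(-54) - 526/21 = 4158 - 526/21 = 86792/21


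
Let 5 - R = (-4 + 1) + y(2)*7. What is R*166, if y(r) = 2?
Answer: -996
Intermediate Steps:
R = -6 (R = 5 - ((-4 + 1) + 2*7) = 5 - (-3 + 14) = 5 - 1*11 = 5 - 11 = -6)
R*166 = -6*166 = -996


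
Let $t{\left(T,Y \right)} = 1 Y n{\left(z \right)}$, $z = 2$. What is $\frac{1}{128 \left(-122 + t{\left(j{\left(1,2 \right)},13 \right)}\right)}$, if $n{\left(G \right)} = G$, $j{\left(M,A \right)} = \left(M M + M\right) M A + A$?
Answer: $- \frac{1}{12288} \approx -8.138 \cdot 10^{-5}$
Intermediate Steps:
$j{\left(M,A \right)} = A + A M \left(M + M^{2}\right)$ ($j{\left(M,A \right)} = \left(M^{2} + M\right) M A + A = \left(M + M^{2}\right) M A + A = M \left(M + M^{2}\right) A + A = A M \left(M + M^{2}\right) + A = A + A M \left(M + M^{2}\right)$)
$t{\left(T,Y \right)} = 2 Y$ ($t{\left(T,Y \right)} = 1 Y 2 = Y 2 = 2 Y$)
$\frac{1}{128 \left(-122 + t{\left(j{\left(1,2 \right)},13 \right)}\right)} = \frac{1}{128 \left(-122 + 2 \cdot 13\right)} = \frac{1}{128 \left(-122 + 26\right)} = \frac{1}{128 \left(-96\right)} = \frac{1}{-12288} = - \frac{1}{12288}$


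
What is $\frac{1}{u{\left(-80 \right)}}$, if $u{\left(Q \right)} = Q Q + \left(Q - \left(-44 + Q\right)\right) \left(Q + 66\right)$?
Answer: $\frac{1}{5784} \approx 0.00017289$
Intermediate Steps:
$u{\left(Q \right)} = 2904 + Q^{2} + 44 Q$ ($u{\left(Q \right)} = Q^{2} + \left(Q + \left(21 - \left(-23 + Q\right)\right)\right) \left(66 + Q\right) = Q^{2} + \left(Q - \left(-44 + Q\right)\right) \left(66 + Q\right) = Q^{2} + 44 \left(66 + Q\right) = Q^{2} + \left(2904 + 44 Q\right) = 2904 + Q^{2} + 44 Q$)
$\frac{1}{u{\left(-80 \right)}} = \frac{1}{2904 + \left(-80\right)^{2} + 44 \left(-80\right)} = \frac{1}{2904 + 6400 - 3520} = \frac{1}{5784}$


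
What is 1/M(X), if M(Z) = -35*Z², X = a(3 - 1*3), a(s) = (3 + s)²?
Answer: -1/2835 ≈ -0.00035273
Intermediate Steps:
X = 9 (X = (3 + (3 - 1*3))² = (3 + (3 - 3))² = (3 + 0)² = 3² = 9)
1/M(X) = 1/(-35*9²) = 1/(-35*81) = 1/(-2835) = -1/2835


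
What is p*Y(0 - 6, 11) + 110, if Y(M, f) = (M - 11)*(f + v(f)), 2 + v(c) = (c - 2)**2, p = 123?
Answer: -188080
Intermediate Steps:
v(c) = -2 + (-2 + c)**2 (v(c) = -2 + (c - 2)**2 = -2 + (-2 + c)**2)
Y(M, f) = (-11 + M)*(-2 + f + (-2 + f)**2) (Y(M, f) = (M - 11)*(f + (-2 + (-2 + f)**2)) = (-11 + M)*(-2 + f + (-2 + f)**2))
p*Y(0 - 6, 11) + 110 = 123*(22 - 11*11 - 11*(-2 + 11)**2 + (0 - 6)*11 + (0 - 6)*(-2 + (-2 + 11)**2)) + 110 = 123*(22 - 121 - 11*9**2 - 6*11 - 6*(-2 + 9**2)) + 110 = 123*(22 - 121 - 11*81 - 66 - 6*(-2 + 81)) + 110 = 123*(22 - 121 - 891 - 66 - 6*79) + 110 = 123*(22 - 121 - 891 - 66 - 474) + 110 = 123*(-1530) + 110 = -188190 + 110 = -188080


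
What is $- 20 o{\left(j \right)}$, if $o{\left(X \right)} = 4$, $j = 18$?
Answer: $-80$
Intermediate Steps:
$- 20 o{\left(j \right)} = \left(-20\right) 4 = -80$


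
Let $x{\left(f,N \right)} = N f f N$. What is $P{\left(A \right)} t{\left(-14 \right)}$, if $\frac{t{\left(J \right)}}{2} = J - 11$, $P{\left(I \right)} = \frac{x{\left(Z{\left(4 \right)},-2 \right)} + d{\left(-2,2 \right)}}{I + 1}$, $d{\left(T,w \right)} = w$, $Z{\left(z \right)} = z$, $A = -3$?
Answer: $1650$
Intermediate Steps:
$x{\left(f,N \right)} = N^{2} f^{2}$ ($x{\left(f,N \right)} = N f^{2} N = N^{2} f^{2}$)
$P{\left(I \right)} = \frac{66}{1 + I}$ ($P{\left(I \right)} = \frac{\left(-2\right)^{2} \cdot 4^{2} + 2}{I + 1} = \frac{4 \cdot 16 + 2}{1 + I} = \frac{64 + 2}{1 + I} = \frac{66}{1 + I}$)
$t{\left(J \right)} = -22 + 2 J$ ($t{\left(J \right)} = 2 \left(J - 11\right) = 2 \left(-11 + J\right) = -22 + 2 J$)
$P{\left(A \right)} t{\left(-14 \right)} = \frac{66}{1 - 3} \left(-22 + 2 \left(-14\right)\right) = \frac{66}{-2} \left(-22 - 28\right) = 66 \left(- \frac{1}{2}\right) \left(-50\right) = \left(-33\right) \left(-50\right) = 1650$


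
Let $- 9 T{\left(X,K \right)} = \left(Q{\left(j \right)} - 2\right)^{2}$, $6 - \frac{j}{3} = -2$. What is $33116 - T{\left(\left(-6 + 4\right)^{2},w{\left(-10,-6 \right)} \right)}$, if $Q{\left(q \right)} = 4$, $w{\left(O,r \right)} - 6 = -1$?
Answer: $\frac{298048}{9} \approx 33116.0$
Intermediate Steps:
$j = 24$ ($j = 18 - -6 = 18 + 6 = 24$)
$w{\left(O,r \right)} = 5$ ($w{\left(O,r \right)} = 6 - 1 = 5$)
$T{\left(X,K \right)} = - \frac{4}{9}$ ($T{\left(X,K \right)} = - \frac{\left(4 - 2\right)^{2}}{9} = - \frac{2^{2}}{9} = \left(- \frac{1}{9}\right) 4 = - \frac{4}{9}$)
$33116 - T{\left(\left(-6 + 4\right)^{2},w{\left(-10,-6 \right)} \right)} = 33116 - - \frac{4}{9} = 33116 + \frac{4}{9} = \frac{298048}{9}$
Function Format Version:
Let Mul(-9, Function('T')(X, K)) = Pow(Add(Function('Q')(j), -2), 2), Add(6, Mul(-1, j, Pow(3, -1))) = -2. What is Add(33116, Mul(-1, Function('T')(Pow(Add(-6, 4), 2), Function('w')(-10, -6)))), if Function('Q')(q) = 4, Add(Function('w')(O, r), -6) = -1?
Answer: Rational(298048, 9) ≈ 33116.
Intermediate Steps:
j = 24 (j = Add(18, Mul(-3, -2)) = Add(18, 6) = 24)
Function('w')(O, r) = 5 (Function('w')(O, r) = Add(6, -1) = 5)
Function('T')(X, K) = Rational(-4, 9) (Function('T')(X, K) = Mul(Rational(-1, 9), Pow(Add(4, -2), 2)) = Mul(Rational(-1, 9), Pow(2, 2)) = Mul(Rational(-1, 9), 4) = Rational(-4, 9))
Add(33116, Mul(-1, Function('T')(Pow(Add(-6, 4), 2), Function('w')(-10, -6)))) = Add(33116, Mul(-1, Rational(-4, 9))) = Add(33116, Rational(4, 9)) = Rational(298048, 9)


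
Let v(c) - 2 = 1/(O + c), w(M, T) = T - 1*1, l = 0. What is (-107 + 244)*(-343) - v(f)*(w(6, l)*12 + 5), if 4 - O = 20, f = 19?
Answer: -140924/3 ≈ -46975.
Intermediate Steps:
w(M, T) = -1 + T (w(M, T) = T - 1 = -1 + T)
O = -16 (O = 4 - 1*20 = 4 - 20 = -16)
v(c) = 2 + 1/(-16 + c)
(-107 + 244)*(-343) - v(f)*(w(6, l)*12 + 5) = (-107 + 244)*(-343) - (-31 + 2*19)/(-16 + 19)*((-1 + 0)*12 + 5) = 137*(-343) - (-31 + 38)/3*(-1*12 + 5) = -46991 - (⅓)*7*(-12 + 5) = -46991 - 7*(-7)/3 = -46991 - 1*(-49/3) = -46991 + 49/3 = -140924/3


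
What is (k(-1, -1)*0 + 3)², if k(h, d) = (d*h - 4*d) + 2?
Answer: 9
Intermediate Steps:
k(h, d) = 2 - 4*d + d*h (k(h, d) = (-4*d + d*h) + 2 = 2 - 4*d + d*h)
(k(-1, -1)*0 + 3)² = ((2 - 4*(-1) - 1*(-1))*0 + 3)² = ((2 + 4 + 1)*0 + 3)² = (7*0 + 3)² = (0 + 3)² = 3² = 9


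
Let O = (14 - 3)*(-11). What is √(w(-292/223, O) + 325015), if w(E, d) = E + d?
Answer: √16156588610/223 ≈ 569.99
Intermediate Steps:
O = -121 (O = 11*(-11) = -121)
√(w(-292/223, O) + 325015) = √((-292/223 - 121) + 325015) = √(-27275/223 + 325015) = √(72451070/223) = √16156588610/223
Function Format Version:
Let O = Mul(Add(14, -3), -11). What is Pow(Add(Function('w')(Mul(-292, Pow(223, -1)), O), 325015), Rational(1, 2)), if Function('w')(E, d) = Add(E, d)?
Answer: Mul(Rational(1, 223), Pow(16156588610, Rational(1, 2))) ≈ 569.99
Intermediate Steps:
O = -121 (O = Mul(11, -11) = -121)
Pow(Add(Function('w')(Mul(-292, Pow(223, -1)), O), 325015), Rational(1, 2)) = Pow(Add(Add(Mul(-292, Pow(223, -1)), -121), 325015), Rational(1, 2)) = Pow(Add(Add(Mul(-292, Rational(1, 223)), -121), 325015), Rational(1, 2)) = Pow(Add(Add(Rational(-292, 223), -121), 325015), Rational(1, 2)) = Pow(Add(Rational(-27275, 223), 325015), Rational(1, 2)) = Pow(Rational(72451070, 223), Rational(1, 2)) = Mul(Rational(1, 223), Pow(16156588610, Rational(1, 2)))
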